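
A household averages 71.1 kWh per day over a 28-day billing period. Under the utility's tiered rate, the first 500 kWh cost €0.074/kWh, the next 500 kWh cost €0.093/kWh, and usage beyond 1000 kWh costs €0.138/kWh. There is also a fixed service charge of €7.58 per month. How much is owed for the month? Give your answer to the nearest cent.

€227.81

Usage = 71.1 kWh/day × 28 days = 1990.8 kWh
First 500 kWh × €0.074 = €37.00
Next 500 kWh × €0.093 = €46.50
Remaining 990.8 kWh × €0.138 = €136.73
Energy charge = €220.23; + service €7.58 = €227.81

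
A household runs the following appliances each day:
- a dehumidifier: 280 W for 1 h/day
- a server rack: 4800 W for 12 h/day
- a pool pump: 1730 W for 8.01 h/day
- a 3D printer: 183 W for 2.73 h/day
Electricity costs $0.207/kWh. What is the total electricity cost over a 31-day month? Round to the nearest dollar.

$464

dehumidifier: 280 W × 1 h × 31 d = 8,680 Wh = 8.68 kWh
server rack: 4800 W × 12 h × 31 d = 1,785,600 Wh = 1,786 kWh
pool pump: 1730 W × 8.01 h × 31 d = 429,576 Wh = 429.6 kWh
3D printer: 183 W × 2.73 h × 31 d = 15,487 Wh = 15.49 kWh
Total energy = 8.68 + 1,786 + 429.6 + 15.49 = 2,239 kWh
Cost = 2,239 kWh × $0.207 = $463.54 ≈ $464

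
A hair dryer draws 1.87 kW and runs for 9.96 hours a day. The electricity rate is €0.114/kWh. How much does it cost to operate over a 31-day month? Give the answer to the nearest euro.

€66

Energy = 1870 W × 9.96 h/day × 31 days = 577,381 Wh = 577.4 kWh
Cost = 577.4 kWh × €0.114/kWh = €65.82 ≈ €66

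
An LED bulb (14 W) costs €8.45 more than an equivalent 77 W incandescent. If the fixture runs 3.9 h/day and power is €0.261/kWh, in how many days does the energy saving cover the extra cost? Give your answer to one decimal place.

131.8 days

Power saved = 77 − 14 = 63 W
Daily energy saved = 63 W × 3.9 h = 245.7 Wh = 0.2457 kWh
Daily savings = 0.2457 × €0.261 = €0.0641
Payback = €8.45 / €0.0641 per day = 131.8 days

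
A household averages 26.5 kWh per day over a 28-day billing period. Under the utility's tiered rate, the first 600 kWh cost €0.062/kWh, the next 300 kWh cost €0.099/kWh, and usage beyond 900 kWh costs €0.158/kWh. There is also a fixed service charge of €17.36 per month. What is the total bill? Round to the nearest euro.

Usage = 26.5 kWh/day × 28 days = 742 kWh
First 600 kWh × €0.062 = €37.20
Next 142 kWh × €0.099 = €14.06
Remaining tier: 0 kWh (not reached)
Energy charge = €51.26; + service €17.36 = €68.62 ≈ €69

€69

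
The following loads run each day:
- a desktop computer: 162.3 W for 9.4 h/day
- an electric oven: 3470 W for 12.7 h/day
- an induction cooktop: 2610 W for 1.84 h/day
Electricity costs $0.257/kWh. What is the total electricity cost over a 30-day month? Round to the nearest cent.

desktop computer: 162.3 W × 9.4 h × 30 d = 45,769 Wh = 45.77 kWh
electric oven: 3470 W × 12.7 h × 30 d = 1,322,070 Wh = 1,322 kWh
induction cooktop: 2610 W × 1.84 h × 30 d = 144,072 Wh = 144.1 kWh
Total energy = 45.77 + 1,322 + 144.1 = 1,512 kWh
Cost = 1,512 kWh × $0.257 = $388.56

$388.56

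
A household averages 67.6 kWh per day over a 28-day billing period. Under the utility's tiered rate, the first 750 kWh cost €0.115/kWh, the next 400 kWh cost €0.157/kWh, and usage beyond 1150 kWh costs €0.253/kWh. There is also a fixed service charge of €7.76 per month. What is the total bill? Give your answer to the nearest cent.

Usage = 67.6 kWh/day × 28 days = 1892.8 kWh
First 750 kWh × €0.115 = €86.25
Next 400 kWh × €0.157 = €62.80
Remaining 742.8 kWh × €0.253 = €187.93
Energy charge = €336.98; + service €7.76 = €344.74

€344.74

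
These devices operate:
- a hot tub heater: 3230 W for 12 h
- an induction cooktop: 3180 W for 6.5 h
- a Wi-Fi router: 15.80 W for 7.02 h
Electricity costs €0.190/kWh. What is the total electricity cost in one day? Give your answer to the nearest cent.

€11.31

hot tub heater: 3230 W × 12 h = 38,760 Wh = 38.76 kWh
induction cooktop: 3180 W × 6.5 h = 20,670 Wh = 20.67 kWh
Wi-Fi router: 15.80 W × 7.02 h = 111 Wh = 0.1109 kWh
Total energy = 38.76 + 20.67 + 0.1109 = 59.54 kWh
Cost = 59.54 kWh × €0.190 = €11.31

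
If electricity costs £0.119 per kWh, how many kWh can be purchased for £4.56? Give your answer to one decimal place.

£4.56 / £0.119 per kWh = 38.32 kWh

38.3 kWh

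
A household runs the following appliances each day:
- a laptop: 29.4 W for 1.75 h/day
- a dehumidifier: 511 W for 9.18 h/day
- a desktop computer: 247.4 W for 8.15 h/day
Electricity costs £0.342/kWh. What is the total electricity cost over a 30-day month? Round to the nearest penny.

laptop: 29.4 W × 1.75 h × 30 d = 1,543 Wh = 1.543 kWh
dehumidifier: 511 W × 9.18 h × 30 d = 140,729 Wh = 140.7 kWh
desktop computer: 247.4 W × 8.15 h × 30 d = 60,489 Wh = 60.49 kWh
Total energy = 1.543 + 140.7 + 60.49 = 202.8 kWh
Cost = 202.8 kWh × £0.342 = £69.34

£69.34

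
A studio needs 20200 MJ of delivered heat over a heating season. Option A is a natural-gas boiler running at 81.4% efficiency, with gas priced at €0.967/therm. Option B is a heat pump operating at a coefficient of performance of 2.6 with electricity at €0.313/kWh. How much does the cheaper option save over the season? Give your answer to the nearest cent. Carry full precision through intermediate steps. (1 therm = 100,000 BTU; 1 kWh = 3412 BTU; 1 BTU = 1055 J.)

Heat load = 20200 MJ = 20,200,000,000 J / 1055 = 19,146,919 BTU
Gas: input = 19,146,919 / 0.814 = 23,522,014 BTU = 235.2 therm → 235.2 × €0.967 = €227.46
Heat pump: 19,146,919 BTU / 3412 = 5,612 kWh heat; / 2.6 = 2,158 kWh in → × €0.313 = €675.56
Difference = |€227.46 − €675.56| = €448.10

€448.10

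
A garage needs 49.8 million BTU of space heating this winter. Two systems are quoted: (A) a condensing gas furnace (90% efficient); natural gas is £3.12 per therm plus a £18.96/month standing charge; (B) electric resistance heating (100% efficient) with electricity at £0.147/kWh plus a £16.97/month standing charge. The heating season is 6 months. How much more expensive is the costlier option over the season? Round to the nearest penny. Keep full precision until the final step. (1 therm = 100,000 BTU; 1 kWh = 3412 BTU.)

Heat load = 49.8 × 10⁶ BTU = 49,800,000 BTU
Gas: input = 49,800,000 / 0.90 = 55,333,333 BTU = 553.3 therm → 553.3 × £3.12 = £1,726.40; + 6 × £18.96 standing = £1,840.16
Electric: 49,800,000 BTU / 3412 = 14,600 kWh → × £0.147 = £2,145.55; + 6 × £16.97 standing = £2,247.37
Difference = |£1,840.16 − £2,247.37| = £407.21

£407.21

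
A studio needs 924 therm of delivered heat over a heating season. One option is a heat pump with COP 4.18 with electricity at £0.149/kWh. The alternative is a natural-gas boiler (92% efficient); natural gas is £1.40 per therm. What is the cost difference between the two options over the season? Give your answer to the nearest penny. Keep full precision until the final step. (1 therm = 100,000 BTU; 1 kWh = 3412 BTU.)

Heat load = 924 therm × 100,000 = 92,400,000 BTU
Gas: input = 92,400,000 / 0.92 = 100,434,783 BTU = 1,004 therm → 1,004 × £1.40 = £1,406.09
Heat pump: 92,400,000 BTU / 3412 = 27,080 kWh heat; / 4.18 = 6,479 kWh in → × £0.149 = £965.32
Difference = |£1,406.09 − £965.32| = £440.76

£440.76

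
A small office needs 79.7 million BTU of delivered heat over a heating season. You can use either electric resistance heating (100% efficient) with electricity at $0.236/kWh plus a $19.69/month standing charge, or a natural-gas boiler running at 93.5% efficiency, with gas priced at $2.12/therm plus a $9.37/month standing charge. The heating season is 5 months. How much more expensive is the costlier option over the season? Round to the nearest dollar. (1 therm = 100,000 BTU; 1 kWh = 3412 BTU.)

$3757

Heat load = 79.7 × 10⁶ BTU = 79,700,000 BTU
Gas: input = 79,700,000 / 0.935 = 85,240,642 BTU = 852.4 therm → 852.4 × $2.12 = $1,807.10; + 5 × $9.37 standing = $1,853.95
Electric: 79,700,000 BTU / 3412 = 23,360 kWh → × $0.236 = $5,512.66; + 5 × $19.69 standing = $5,611.11
Difference = |$1,853.95 − $5,611.11| = $3,757.16 ≈ $3757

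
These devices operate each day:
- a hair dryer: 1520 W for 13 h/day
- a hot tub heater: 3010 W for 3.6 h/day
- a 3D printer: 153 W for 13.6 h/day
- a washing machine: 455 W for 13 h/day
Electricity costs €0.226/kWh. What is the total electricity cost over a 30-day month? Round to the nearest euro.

hair dryer: 1520 W × 13 h × 30 d = 592,800 Wh = 592.8 kWh
hot tub heater: 3010 W × 3.6 h × 30 d = 325,080 Wh = 325.1 kWh
3D printer: 153 W × 13.6 h × 30 d = 62,424 Wh = 62.42 kWh
washing machine: 455 W × 13 h × 30 d = 177,450 Wh = 177.4 kWh
Total energy = 592.8 + 325.1 + 62.42 + 177.4 = 1,158 kWh
Cost = 1,158 kWh × €0.226 = €261.65 ≈ €262

€262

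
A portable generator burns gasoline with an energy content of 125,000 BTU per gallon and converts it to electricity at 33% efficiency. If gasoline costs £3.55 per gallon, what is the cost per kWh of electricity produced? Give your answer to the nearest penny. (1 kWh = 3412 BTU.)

Electrical output per gallon = 125,000 BTU × 0.33 / 3412 BTU/kWh = 12.09 kWh
Cost per kWh = £3.55 / 12.09 kWh = £0.294

£0.29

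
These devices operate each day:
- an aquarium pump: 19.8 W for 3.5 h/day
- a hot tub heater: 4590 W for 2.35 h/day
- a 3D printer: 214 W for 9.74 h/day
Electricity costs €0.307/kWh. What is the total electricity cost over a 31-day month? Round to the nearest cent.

€123.15

aquarium pump: 19.8 W × 3.5 h × 31 d = 2,148 Wh = 2.148 kWh
hot tub heater: 4590 W × 2.35 h × 31 d = 334,382 Wh = 334.4 kWh
3D printer: 214 W × 9.74 h × 31 d = 64,615 Wh = 64.62 kWh
Total energy = 2.148 + 334.4 + 64.62 = 401.1 kWh
Cost = 401.1 kWh × €0.307 = €123.15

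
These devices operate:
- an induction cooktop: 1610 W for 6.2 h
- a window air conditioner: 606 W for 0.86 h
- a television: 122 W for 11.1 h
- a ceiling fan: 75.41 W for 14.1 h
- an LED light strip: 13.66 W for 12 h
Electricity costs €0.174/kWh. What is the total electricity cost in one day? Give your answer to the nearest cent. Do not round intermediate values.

€2.28

induction cooktop: 1610 W × 6.2 h = 9,982 Wh = 9.982 kWh
window air conditioner: 606 W × 0.86 h = 521 Wh = 0.5212 kWh
television: 122 W × 11.1 h = 1,354 Wh = 1.354 kWh
ceiling fan: 75.41 W × 14.1 h = 1,063 Wh = 1.063 kWh
LED light strip: 13.66 W × 12 h = 164 Wh = 0.1639 kWh
Total energy = 9.982 + 0.5212 + 1.354 + 1.063 + 0.1639 = 13.08 kWh
Cost = 13.08 kWh × €0.174 = €2.28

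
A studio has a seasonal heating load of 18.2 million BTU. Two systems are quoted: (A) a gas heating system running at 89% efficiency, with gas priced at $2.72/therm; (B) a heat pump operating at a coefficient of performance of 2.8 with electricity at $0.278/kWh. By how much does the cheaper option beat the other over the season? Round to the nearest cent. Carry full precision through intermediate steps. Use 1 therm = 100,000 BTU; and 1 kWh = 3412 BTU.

$26.62

Heat load = 18.2 × 10⁶ BTU = 18,200,000 BTU
Gas: input = 18,200,000 / 0.89 = 20,449,438 BTU = 204.5 therm → 204.5 × $2.72 = $556.22
Heat pump: 18,200,000 BTU / 3412 = 5,334 kWh heat; / 2.8 = 1,905 kWh in → × $0.278 = $529.60
Difference = |$556.22 − $529.60| = $26.62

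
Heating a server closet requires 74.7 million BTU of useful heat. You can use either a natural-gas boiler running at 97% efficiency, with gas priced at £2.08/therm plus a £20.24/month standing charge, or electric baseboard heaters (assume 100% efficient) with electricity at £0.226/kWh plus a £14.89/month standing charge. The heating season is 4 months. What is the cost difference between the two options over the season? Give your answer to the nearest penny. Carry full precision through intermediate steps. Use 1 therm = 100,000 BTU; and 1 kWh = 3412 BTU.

£3324.68

Heat load = 74.7 × 10⁶ BTU = 74,700,000 BTU
Gas: input = 74,700,000 / 0.97 = 77,010,309 BTU = 770.1 therm → 770.1 × £2.08 = £1,601.81; + 4 × £20.24 standing = £1,682.77
Electric: 74,700,000 BTU / 3412 = 21,890 kWh → × £0.226 = £4,947.89; + 4 × £14.89 standing = £5,007.45
Difference = |£1,682.77 − £5,007.45| = £3,324.68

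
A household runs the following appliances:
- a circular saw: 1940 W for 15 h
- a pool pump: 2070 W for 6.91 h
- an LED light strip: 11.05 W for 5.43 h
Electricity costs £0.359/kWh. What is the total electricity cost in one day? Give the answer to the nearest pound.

circular saw: 1940 W × 15 h = 29,100 Wh = 29.1 kWh
pool pump: 2070 W × 6.91 h = 14,304 Wh = 14.3 kWh
LED light strip: 11.05 W × 5.43 h = 60 Wh = 0.06 kWh
Total energy = 29.1 + 14.3 + 0.06 = 43.46 kWh
Cost = 43.46 kWh × £0.359 = £15.60 ≈ £16

£16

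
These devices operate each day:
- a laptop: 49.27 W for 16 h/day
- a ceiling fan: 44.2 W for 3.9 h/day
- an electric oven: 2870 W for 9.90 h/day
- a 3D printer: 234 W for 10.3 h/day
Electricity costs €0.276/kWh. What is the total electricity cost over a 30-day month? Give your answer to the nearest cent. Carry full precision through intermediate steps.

laptop: 49.27 W × 16 h × 30 d = 23,650 Wh = 23.65 kWh
ceiling fan: 44.2 W × 3.9 h × 30 d = 5,171 Wh = 5.171 kWh
electric oven: 2870 W × 9.90 h × 30 d = 852,390 Wh = 852.4 kWh
3D printer: 234 W × 10.3 h × 30 d = 72,306 Wh = 72.31 kWh
Total energy = 23.65 + 5.171 + 852.4 + 72.31 = 953.5 kWh
Cost = 953.5 kWh × €0.276 = €263.17

€263.17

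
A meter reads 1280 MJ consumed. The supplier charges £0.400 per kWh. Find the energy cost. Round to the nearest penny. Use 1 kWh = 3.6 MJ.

£142.22

1280 MJ × (0.27778 kWh/MJ) = 355.6 kWh
Cost = 355.6 kWh × £0.400/kWh = £142.22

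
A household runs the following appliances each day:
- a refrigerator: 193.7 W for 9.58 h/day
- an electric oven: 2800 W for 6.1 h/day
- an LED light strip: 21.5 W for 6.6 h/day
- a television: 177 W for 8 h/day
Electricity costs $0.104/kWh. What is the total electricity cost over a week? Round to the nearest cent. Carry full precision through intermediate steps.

refrigerator: 193.7 W × 9.58 h × 7 d = 12,990 Wh = 12.99 kWh
electric oven: 2800 W × 6.1 h × 7 d = 119,560 Wh = 119.6 kWh
LED light strip: 21.5 W × 6.6 h × 7 d = 993 Wh = 0.9933 kWh
television: 177 W × 8 h × 7 d = 9,912 Wh = 9.912 kWh
Total energy = 12.99 + 119.6 + 0.9933 + 9.912 = 143.5 kWh
Cost = 143.5 kWh × $0.104 = $14.92

$14.92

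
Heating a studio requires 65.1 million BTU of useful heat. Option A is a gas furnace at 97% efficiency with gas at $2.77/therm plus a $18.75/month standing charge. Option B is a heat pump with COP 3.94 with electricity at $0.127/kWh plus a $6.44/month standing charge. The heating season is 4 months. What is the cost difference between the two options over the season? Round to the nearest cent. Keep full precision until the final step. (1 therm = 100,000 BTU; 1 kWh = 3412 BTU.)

$1293.28

Heat load = 65.1 × 10⁶ BTU = 65,100,000 BTU
Gas: input = 65,100,000 / 0.970 = 67,113,402 BTU = 671.1 therm → 671.1 × $2.77 = $1,859.04; + 4 × $18.75 standing = $1,934.04
Heat pump: 65,100,000 BTU / 3412 = 19,080 kWh heat; / 3.94 = 4,843 kWh in → × $0.127 = $615.01; + 4 × $6.44 standing = $640.77
Difference = |$1,934.04 − $640.77| = $1,293.28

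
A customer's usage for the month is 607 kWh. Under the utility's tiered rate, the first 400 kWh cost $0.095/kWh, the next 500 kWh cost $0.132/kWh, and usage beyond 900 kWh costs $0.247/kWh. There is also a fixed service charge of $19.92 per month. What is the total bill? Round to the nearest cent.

First 400 kWh × $0.095 = $38.00
Next 207 kWh × $0.132 = $27.32
Remaining tier: 0 kWh (not reached)
Energy charge = $65.32; + service $19.92 = $85.24

$85.24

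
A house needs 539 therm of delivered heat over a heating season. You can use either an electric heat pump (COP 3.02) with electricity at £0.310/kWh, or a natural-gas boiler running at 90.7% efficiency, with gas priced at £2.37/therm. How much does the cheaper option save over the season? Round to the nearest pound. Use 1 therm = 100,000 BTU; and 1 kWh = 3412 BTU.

Heat load = 539 therm × 100,000 = 53,900,000 BTU
Gas: input = 53,900,000 / 0.907 = 59,426,681 BTU = 594.3 therm → 594.3 × £2.37 = £1,408.41
Heat pump: 53,900,000 BTU / 3412 = 15,800 kWh heat; / 3.02 = 5,231 kWh in → × £0.310 = £1,621.57
Difference = |£1,408.41 − £1,621.57| = £213.15 ≈ £213

£213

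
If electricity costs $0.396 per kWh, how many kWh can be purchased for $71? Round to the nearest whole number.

179 kWh

$71 / $0.396 per kWh = 179.3 kWh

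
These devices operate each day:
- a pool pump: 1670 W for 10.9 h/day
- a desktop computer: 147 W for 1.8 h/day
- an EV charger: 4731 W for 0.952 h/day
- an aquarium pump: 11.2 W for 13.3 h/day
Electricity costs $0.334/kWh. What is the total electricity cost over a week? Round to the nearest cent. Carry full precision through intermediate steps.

pool pump: 1670 W × 10.9 h × 7 d = 127,421 Wh = 127.4 kWh
desktop computer: 147 W × 1.8 h × 7 d = 1,852 Wh = 1.852 kWh
EV charger: 4731 W × 0.952 h × 7 d = 31,527 Wh = 31.53 kWh
aquarium pump: 11.2 W × 13.3 h × 7 d = 1,043 Wh = 1.043 kWh
Total energy = 127.4 + 1.852 + 31.53 + 1.043 = 161.8 kWh
Cost = 161.8 kWh × $0.334 = $54.06

$54.06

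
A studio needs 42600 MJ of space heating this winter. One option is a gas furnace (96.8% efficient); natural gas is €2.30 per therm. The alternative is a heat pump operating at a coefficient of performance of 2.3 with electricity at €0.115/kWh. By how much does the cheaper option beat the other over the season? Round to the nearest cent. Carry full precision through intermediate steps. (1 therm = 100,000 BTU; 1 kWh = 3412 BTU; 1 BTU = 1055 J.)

Heat load = 42600 MJ = 42,600,000,000 J / 1055 = 40,379,147 BTU
Gas: input = 40,379,147 / 0.968 = 41,713,995 BTU = 417.1 therm → 417.1 × €2.30 = €959.42
Heat pump: 40,379,147 BTU / 3412 = 11,830 kWh heat; / 2.3 = 5,145 kWh in → × €0.115 = €591.72
Difference = |€959.42 − €591.72| = €367.70

€367.70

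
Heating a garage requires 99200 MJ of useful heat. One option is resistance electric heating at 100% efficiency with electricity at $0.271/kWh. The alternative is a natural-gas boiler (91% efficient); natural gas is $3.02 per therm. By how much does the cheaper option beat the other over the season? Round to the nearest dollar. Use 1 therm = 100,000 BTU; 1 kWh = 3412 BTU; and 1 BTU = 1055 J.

Heat load = 99200 MJ = 99,200,000,000 J / 1055 = 94,028,436 BTU
Gas: input = 94,028,436 / 0.91 = 103,327,952 BTU = 1,033 therm → 1,033 × $3.02 = $3,120.50
Electric: 94,028,436 BTU / 3412 = 27,560 kWh → × $0.271 = $7,468.26
Difference = |$3,120.50 − $7,468.26| = $4,347.76 ≈ $4348

$4348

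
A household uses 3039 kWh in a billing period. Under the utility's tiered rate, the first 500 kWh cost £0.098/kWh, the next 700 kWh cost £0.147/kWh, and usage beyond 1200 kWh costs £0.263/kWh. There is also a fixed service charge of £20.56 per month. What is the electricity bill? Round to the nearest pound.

£656

First 500 kWh × £0.098 = £49.00
Next 700 kWh × £0.147 = £102.90
Remaining 1839 kWh × £0.263 = £483.66
Energy charge = £635.56; + service £20.56 = £656.12 ≈ £656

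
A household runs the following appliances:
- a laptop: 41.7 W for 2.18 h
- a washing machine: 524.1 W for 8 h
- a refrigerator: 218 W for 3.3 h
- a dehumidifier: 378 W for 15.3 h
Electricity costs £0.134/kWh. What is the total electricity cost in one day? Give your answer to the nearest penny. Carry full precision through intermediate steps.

laptop: 41.7 W × 2.18 h = 91 Wh = 0.09091 kWh
washing machine: 524.1 W × 8 h = 4,193 Wh = 4.193 kWh
refrigerator: 218 W × 3.3 h = 719 Wh = 0.7194 kWh
dehumidifier: 378 W × 15.3 h = 5,783 Wh = 5.783 kWh
Total energy = 0.09091 + 4.193 + 0.7194 + 5.783 = 10.79 kWh
Cost = 10.79 kWh × £0.134 = £1.45

£1.45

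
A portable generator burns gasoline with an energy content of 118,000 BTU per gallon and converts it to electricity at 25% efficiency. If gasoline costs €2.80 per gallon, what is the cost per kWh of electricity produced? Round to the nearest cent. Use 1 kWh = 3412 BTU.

€0.32

Electrical output per gallon = 118,000 BTU × 0.25 / 3412 BTU/kWh = 8.646 kWh
Cost per kWh = €2.80 / 8.646 kWh = €0.324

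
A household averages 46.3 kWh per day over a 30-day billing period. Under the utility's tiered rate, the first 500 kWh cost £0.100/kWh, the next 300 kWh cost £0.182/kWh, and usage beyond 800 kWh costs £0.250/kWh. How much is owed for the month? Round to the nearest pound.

Usage = 46.3 kWh/day × 30 days = 1389 kWh
First 500 kWh × £0.100 = £50.00
Next 300 kWh × £0.182 = £54.60
Remaining 589 kWh × £0.250 = £147.25
Total = £251.85 ≈ £252

£252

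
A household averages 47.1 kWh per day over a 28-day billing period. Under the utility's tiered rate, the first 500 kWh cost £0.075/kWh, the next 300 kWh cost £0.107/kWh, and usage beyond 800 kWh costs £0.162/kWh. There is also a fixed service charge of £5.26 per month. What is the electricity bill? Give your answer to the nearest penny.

Usage = 47.1 kWh/day × 28 days = 1318.8 kWh
First 500 kWh × £0.075 = £37.50
Next 300 kWh × £0.107 = £32.10
Remaining 518.8 kWh × £0.162 = £84.05
Energy charge = £153.65; + service £5.26 = £158.91

£158.91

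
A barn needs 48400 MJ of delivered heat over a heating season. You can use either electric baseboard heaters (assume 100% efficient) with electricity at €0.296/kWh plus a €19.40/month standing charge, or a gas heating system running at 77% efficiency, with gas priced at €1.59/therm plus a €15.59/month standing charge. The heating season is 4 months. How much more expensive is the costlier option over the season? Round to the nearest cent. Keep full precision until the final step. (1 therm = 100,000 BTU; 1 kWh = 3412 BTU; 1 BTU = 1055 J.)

Heat load = 48400 MJ = 48,400,000,000 J / 1055 = 45,876,777 BTU
Gas: input = 45,876,777 / 0.77 = 59,580,230 BTU = 595.8 therm → 595.8 × €1.59 = €947.33; + 4 × €15.59 standing = €1,009.69
Electric: 45,876,777 BTU / 3412 = 13,450 kWh → × €0.296 = €3,979.93; + 4 × €19.40 standing = €4,057.53
Difference = |€1,009.69 − €4,057.53| = €3,047.85

€3047.85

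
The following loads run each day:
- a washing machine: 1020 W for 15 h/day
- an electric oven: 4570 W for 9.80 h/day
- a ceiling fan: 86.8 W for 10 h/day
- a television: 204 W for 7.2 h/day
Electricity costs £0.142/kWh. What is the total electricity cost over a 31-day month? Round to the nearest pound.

£275

washing machine: 1020 W × 15 h × 31 d = 474,300 Wh = 474.3 kWh
electric oven: 4570 W × 9.80 h × 31 d = 1,388,366 Wh = 1,388 kWh
ceiling fan: 86.8 W × 10 h × 31 d = 26,908 Wh = 26.91 kWh
television: 204 W × 7.2 h × 31 d = 45,533 Wh = 45.53 kWh
Total energy = 474.3 + 1,388 + 26.91 + 45.53 = 1,935 kWh
Cost = 1,935 kWh × £0.142 = £274.79 ≈ £275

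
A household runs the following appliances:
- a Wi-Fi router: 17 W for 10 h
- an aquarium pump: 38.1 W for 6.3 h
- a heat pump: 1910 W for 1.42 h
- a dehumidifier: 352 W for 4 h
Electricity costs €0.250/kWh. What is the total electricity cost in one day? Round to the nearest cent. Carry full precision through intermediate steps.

€1.13

Wi-Fi router: 17 W × 10 h = 170 Wh = 0.17 kWh
aquarium pump: 38.1 W × 6.3 h = 240 Wh = 0.24 kWh
heat pump: 1910 W × 1.42 h = 2,712 Wh = 2.712 kWh
dehumidifier: 352 W × 4 h = 1,408 Wh = 1.408 kWh
Total energy = 0.17 + 0.24 + 2.712 + 1.408 = 4.53 kWh
Cost = 4.53 kWh × €0.250 = €1.13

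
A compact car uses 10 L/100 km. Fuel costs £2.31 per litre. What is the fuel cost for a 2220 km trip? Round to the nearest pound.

£513

Fuel = 10 L/100 km × 2220 km / 100 = 222 L
Cost = 222 L × £2.31/L = £512.82 ≈ £513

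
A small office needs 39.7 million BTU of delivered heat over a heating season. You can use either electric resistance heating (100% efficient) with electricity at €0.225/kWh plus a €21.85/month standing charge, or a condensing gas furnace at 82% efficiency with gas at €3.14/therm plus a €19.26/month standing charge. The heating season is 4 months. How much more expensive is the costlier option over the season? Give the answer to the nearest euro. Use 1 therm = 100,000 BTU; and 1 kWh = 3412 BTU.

€1108

Heat load = 39.7 × 10⁶ BTU = 39,700,000 BTU
Gas: input = 39,700,000 / 0.82 = 48,414,634 BTU = 484.1 therm → 484.1 × €3.14 = €1,520.22; + 4 × €19.26 standing = €1,597.26
Electric: 39,700,000 BTU / 3412 = 11,640 kWh → × €0.225 = €2,617.97; + 4 × €21.85 standing = €2,705.37
Difference = |€1,597.26 − €2,705.37| = €1,108.11 ≈ €1108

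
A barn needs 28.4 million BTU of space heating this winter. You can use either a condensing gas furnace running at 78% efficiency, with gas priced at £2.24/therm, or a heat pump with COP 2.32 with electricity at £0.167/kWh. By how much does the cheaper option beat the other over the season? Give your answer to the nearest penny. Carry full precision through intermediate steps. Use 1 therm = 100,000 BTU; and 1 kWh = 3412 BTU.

£216.44

Heat load = 28.4 × 10⁶ BTU = 28,400,000 BTU
Gas: input = 28,400,000 / 0.78 = 36,410,256 BTU = 364.1 therm → 364.1 × £2.24 = £815.59
Heat pump: 28,400,000 BTU / 3412 = 8,324 kWh heat; / 2.32 = 3,588 kWh in → × £0.167 = £599.15
Difference = |£815.59 − £599.15| = £216.44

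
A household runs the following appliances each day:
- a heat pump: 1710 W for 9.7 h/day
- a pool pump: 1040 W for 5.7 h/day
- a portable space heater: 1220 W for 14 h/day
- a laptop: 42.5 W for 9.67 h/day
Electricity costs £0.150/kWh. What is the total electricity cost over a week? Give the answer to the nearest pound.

£42

heat pump: 1710 W × 9.7 h × 7 d = 116,109 Wh = 116.1 kWh
pool pump: 1040 W × 5.7 h × 7 d = 41,496 Wh = 41.5 kWh
portable space heater: 1220 W × 14 h × 7 d = 119,560 Wh = 119.6 kWh
laptop: 42.5 W × 9.67 h × 7 d = 2,877 Wh = 2.877 kWh
Total energy = 116.1 + 41.5 + 119.6 + 2.877 = 280 kWh
Cost = 280 kWh × £0.150 = £42.01 ≈ £42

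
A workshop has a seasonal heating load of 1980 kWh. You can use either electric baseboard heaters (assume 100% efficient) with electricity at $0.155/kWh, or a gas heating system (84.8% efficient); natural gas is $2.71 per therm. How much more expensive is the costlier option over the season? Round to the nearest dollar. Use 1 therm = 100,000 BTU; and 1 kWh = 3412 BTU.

Heat load = 1980 kWh × 3412 = 6,755,760 BTU
Gas: input = 6,755,760 / 0.848 = 7,966,698 BTU = 79.67 therm → 79.67 × $2.71 = $215.90
Electric: 6,755,760 BTU / 3412 = 1,980 kWh → × $0.155 = $306.90
Difference = |$215.90 − $306.90| = $91.00

$91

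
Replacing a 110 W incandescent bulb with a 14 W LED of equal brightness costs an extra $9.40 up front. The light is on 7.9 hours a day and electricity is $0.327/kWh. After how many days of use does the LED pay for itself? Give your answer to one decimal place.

Power saved = 110 − 14 = 96 W
Daily energy saved = 96 W × 7.9 h = 758.4 Wh = 0.7584 kWh
Daily savings = 0.7584 × $0.327 = $0.2480
Payback = $9.40 / $0.2480 per day = 37.9 days

37.9 days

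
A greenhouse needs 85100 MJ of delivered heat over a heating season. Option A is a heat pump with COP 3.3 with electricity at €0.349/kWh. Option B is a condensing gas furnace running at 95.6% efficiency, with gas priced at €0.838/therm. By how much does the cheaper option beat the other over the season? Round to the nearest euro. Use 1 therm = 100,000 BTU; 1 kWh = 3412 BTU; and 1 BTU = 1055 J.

€1793

Heat load = 85100 MJ = 85,100,000,000 J / 1055 = 80,663,507 BTU
Gas: input = 80,663,507 / 0.956 = 84,376,053 BTU = 843.8 therm → 843.8 × €0.838 = €707.07
Heat pump: 80,663,507 BTU / 3412 = 23,640 kWh heat; / 3.3 = 7,164 kWh in → × €0.349 = €2,500.23
Difference = |€707.07 − €2,500.23| = €1,793.16 ≈ €1793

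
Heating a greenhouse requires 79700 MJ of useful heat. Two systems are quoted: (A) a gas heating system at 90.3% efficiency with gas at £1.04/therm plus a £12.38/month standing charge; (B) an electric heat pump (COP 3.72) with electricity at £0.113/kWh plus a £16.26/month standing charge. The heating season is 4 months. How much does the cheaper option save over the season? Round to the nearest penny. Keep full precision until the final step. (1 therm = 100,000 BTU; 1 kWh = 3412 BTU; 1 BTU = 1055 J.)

Heat load = 79700 MJ = 79,700,000,000 J / 1055 = 75,545,024 BTU
Gas: input = 75,545,024 / 0.903 = 83,660,048 BTU = 836.6 therm → 836.6 × £1.04 = £870.06; + 4 × £12.38 standing = £919.58
Heat pump: 75,545,024 BTU / 3412 = 22,140 kWh heat; / 3.72 = 5,952 kWh in → × £0.113 = £672.56; + 4 × £16.26 standing = £737.60
Difference = |£919.58 − £737.60| = £181.98

£181.98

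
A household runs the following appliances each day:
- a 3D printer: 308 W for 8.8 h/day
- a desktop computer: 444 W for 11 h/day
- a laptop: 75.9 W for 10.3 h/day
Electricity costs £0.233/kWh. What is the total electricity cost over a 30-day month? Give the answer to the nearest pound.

3D printer: 308 W × 8.8 h × 30 d = 81,312 Wh = 81.31 kWh
desktop computer: 444 W × 11 h × 30 d = 146,520 Wh = 146.5 kWh
laptop: 75.9 W × 10.3 h × 30 d = 23,453 Wh = 23.45 kWh
Total energy = 81.31 + 146.5 + 23.45 = 251.3 kWh
Cost = 251.3 kWh × £0.233 = £58.55 ≈ £59

£59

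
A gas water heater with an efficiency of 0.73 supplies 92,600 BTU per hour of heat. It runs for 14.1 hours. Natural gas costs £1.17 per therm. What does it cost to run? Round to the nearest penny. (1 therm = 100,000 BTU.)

Heat delivered = 92,600 BTU/h × 14.1 h = 1,305,660 BTU
Gas input = 1,305,660 / 0.73 = 1,788,575 BTU
= 1,788,575 / 100,000 = 17.89 therm
Cost = 17.89 × £1.17/therm = £20.93

£20.93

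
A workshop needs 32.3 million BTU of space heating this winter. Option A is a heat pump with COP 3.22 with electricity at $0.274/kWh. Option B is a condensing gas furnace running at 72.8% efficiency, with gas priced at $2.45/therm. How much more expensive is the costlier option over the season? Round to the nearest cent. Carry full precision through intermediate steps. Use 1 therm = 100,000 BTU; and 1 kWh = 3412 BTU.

$281.48

Heat load = 32.3 × 10⁶ BTU = 32,300,000 BTU
Gas: input = 32,300,000 / 0.728 = 44,368,132 BTU = 443.7 therm → 443.7 × $2.45 = $1,087.02
Heat pump: 32,300,000 BTU / 3412 = 9,467 kWh heat; / 3.22 = 2,940 kWh in → × $0.274 = $805.54
Difference = |$1,087.02 − $805.54| = $281.48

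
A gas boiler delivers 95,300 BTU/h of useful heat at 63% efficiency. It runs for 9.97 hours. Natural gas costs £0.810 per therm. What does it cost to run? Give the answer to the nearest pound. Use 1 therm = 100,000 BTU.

Heat delivered = 95,300 BTU/h × 9.97 h = 950,141 BTU
Gas input = 950,141 / 0.63 = 1,508,160 BTU
= 1,508,160 / 100,000 = 15.08 therm
Cost = 15.08 × £0.810/therm = £12.22 ≈ £12

£12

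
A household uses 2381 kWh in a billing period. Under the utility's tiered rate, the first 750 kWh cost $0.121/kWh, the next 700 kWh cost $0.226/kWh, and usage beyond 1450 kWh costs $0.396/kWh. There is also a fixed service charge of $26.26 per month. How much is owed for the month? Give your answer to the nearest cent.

$643.89

First 750 kWh × $0.121 = $90.75
Next 700 kWh × $0.226 = $158.20
Remaining 931 kWh × $0.396 = $368.68
Energy charge = $617.63; + service $26.26 = $643.89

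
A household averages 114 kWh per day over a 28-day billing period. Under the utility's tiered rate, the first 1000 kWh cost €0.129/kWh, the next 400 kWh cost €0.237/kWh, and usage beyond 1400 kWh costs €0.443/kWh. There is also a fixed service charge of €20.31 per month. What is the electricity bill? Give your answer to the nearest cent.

Usage = 114 kWh/day × 28 days = 3192 kWh
First 1000 kWh × €0.129 = €129.00
Next 400 kWh × €0.237 = €94.80
Remaining 1792 kWh × €0.443 = €793.86
Energy charge = €1,017.66; + service €20.31 = €1,037.97

€1037.97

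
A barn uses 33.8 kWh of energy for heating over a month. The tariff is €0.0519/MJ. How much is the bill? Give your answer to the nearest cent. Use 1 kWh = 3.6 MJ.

33.8 kWh × (3.6 MJ/kWh) = 121.7 MJ
Cost = 121.7 MJ × €0.0519/MJ = €6.32

€6.32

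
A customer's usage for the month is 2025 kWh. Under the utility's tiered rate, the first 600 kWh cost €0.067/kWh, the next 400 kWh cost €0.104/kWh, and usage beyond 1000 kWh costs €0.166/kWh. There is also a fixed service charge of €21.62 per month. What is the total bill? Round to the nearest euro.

First 600 kWh × €0.067 = €40.20
Next 400 kWh × €0.104 = €41.60
Remaining 1025 kWh × €0.166 = €170.15
Energy charge = €251.95; + service €21.62 = €273.57 ≈ €274

€274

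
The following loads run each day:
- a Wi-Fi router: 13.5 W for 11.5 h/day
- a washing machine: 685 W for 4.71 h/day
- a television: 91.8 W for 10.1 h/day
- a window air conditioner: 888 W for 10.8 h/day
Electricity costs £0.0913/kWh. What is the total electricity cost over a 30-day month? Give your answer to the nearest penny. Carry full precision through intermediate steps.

Wi-Fi router: 13.5 W × 11.5 h × 30 d = 4,658 Wh = 4.657 kWh
washing machine: 685 W × 4.71 h × 30 d = 96,790 Wh = 96.79 kWh
television: 91.8 W × 10.1 h × 30 d = 27,815 Wh = 27.82 kWh
window air conditioner: 888 W × 10.8 h × 30 d = 287,712 Wh = 287.7 kWh
Total energy = 4.657 + 96.79 + 27.82 + 287.7 = 417 kWh
Cost = 417 kWh × £0.0913 = £38.07

£38.07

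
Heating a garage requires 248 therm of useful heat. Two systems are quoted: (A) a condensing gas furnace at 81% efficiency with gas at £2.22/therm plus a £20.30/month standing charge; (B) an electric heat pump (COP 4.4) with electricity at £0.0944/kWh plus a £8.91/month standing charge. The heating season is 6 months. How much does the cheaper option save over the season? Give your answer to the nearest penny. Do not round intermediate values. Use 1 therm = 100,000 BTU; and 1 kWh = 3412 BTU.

Heat load = 248 therm × 100,000 = 24,800,000 BTU
Gas: input = 24,800,000 / 0.81 = 30,617,284 BTU = 306.2 therm → 306.2 × £2.22 = £679.70; + 6 × £20.30 standing = £801.50
Heat pump: 24,800,000 BTU / 3412 = 7,268 kWh heat; / 4.4 = 1,652 kWh in → × £0.0944 = £155.94; + 6 × £8.91 standing = £209.40
Difference = |£801.50 − £209.40| = £592.10

£592.10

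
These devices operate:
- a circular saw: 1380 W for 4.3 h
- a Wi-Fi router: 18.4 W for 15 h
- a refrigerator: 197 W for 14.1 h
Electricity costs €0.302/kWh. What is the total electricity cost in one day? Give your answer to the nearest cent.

€2.71

circular saw: 1380 W × 4.3 h = 5,934 Wh = 5.934 kWh
Wi-Fi router: 18.4 W × 15 h = 276 Wh = 0.276 kWh
refrigerator: 197 W × 14.1 h = 2,778 Wh = 2.778 kWh
Total energy = 5.934 + 0.276 + 2.778 = 8.988 kWh
Cost = 8.988 kWh × €0.302 = €2.71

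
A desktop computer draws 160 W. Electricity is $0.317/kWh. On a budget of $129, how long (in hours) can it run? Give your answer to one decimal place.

2543.4 h

Energy budget = $129 / $0.317 per kWh = 406.9 kWh = 406,940 Wh
Runtime = 406,940 Wh / 160 W = 2,543 h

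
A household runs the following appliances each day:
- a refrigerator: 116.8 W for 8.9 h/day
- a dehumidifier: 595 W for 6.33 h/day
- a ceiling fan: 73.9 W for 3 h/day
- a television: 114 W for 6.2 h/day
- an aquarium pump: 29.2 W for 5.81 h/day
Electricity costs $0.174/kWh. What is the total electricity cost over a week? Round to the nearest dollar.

refrigerator: 116.8 W × 8.9 h × 7 d = 7,277 Wh = 7.277 kWh
dehumidifier: 595 W × 6.33 h × 7 d = 26,364 Wh = 26.36 kWh
ceiling fan: 73.9 W × 3 h × 7 d = 1,552 Wh = 1.552 kWh
television: 114 W × 6.2 h × 7 d = 4,948 Wh = 4.948 kWh
aquarium pump: 29.2 W × 5.81 h × 7 d = 1,188 Wh = 1.188 kWh
Total energy = 7.277 + 26.36 + 1.552 + 4.948 + 1.188 = 41.33 kWh
Cost = 41.33 kWh × $0.174 = $7.19 ≈ $7

$7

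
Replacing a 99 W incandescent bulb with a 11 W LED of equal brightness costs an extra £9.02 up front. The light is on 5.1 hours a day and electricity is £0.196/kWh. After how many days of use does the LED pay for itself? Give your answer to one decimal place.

102.5 days

Power saved = 99 − 11 = 88 W
Daily energy saved = 88 W × 5.1 h = 448.8 Wh = 0.4488 kWh
Daily savings = 0.4488 × £0.196 = £0.0880
Payback = £9.02 / £0.0880 per day = 102.5 days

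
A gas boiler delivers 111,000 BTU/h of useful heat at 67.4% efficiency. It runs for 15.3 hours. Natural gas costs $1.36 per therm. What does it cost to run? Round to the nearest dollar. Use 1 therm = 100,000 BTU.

Heat delivered = 111,000 BTU/h × 15.3 h = 1,698,300 BTU
Gas input = 1,698,300 / 0.674 = 2,519,733 BTU
= 2,519,733 / 100,000 = 25.2 therm
Cost = 25.2 × $1.36/therm = $34.27 ≈ $34

$34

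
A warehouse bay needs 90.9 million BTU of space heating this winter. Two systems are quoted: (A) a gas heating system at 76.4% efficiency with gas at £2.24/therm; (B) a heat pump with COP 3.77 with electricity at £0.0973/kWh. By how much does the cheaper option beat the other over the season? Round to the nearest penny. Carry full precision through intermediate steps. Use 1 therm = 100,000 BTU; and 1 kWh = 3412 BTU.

£1977.55

Heat load = 90.9 × 10⁶ BTU = 90,900,000 BTU
Gas: input = 90,900,000 / 0.764 = 118,979,058 BTU = 1,190 therm → 1,190 × £2.24 = £2,665.13
Heat pump: 90,900,000 BTU / 3412 = 26,640 kWh heat; / 3.77 = 7,067 kWh in → × £0.0973 = £687.58
Difference = |£2,665.13 − £687.58| = £1,977.55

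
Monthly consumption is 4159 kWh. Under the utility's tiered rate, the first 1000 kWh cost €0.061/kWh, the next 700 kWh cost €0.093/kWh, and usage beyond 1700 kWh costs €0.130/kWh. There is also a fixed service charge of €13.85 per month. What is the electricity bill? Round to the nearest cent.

€459.62

First 1000 kWh × €0.061 = €61.00
Next 700 kWh × €0.093 = €65.10
Remaining 2459 kWh × €0.130 = €319.67
Energy charge = €445.77; + service €13.85 = €459.62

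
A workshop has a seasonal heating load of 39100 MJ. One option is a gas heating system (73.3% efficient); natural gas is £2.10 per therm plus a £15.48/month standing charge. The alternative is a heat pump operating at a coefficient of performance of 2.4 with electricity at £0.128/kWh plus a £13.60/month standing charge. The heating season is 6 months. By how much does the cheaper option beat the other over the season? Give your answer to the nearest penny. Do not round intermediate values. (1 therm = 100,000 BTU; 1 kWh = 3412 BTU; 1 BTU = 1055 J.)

£493.76

Heat load = 39100 MJ = 39,100,000,000 J / 1055 = 37,061,611 BTU
Gas: input = 37,061,611 / 0.733 = 50,561,543 BTU = 505.6 therm → 505.6 × £2.10 = £1,061.79; + 6 × £15.48 standing = £1,154.67
Heat pump: 37,061,611 BTU / 3412 = 10,860 kWh heat; / 2.4 = 4,526 kWh in → × £0.128 = £579.31; + 6 × £13.60 standing = £660.91
Difference = |£1,154.67 − £660.91| = £493.76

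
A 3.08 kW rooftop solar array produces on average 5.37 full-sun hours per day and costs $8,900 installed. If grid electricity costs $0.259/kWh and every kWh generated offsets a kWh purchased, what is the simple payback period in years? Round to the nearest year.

Daily generation = 3.08 kW × 5.37 h = 16.54 kWh
Annual generation = 16.54 × 365 = 6037 kWh
Annual savings = 6037 × $0.259 = $1,563.57
Payback = $8,900 / $1,563.57 = 5.69 years

6 years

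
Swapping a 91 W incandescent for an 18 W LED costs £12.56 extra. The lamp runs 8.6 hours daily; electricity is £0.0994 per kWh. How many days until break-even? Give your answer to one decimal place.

Power saved = 91 − 18 = 73 W
Daily energy saved = 73 W × 8.6 h = 627.8 Wh = 0.6278 kWh
Daily savings = 0.6278 × £0.0994 = £0.0624
Payback = £12.56 / £0.0624 per day = 201.3 days

201.3 days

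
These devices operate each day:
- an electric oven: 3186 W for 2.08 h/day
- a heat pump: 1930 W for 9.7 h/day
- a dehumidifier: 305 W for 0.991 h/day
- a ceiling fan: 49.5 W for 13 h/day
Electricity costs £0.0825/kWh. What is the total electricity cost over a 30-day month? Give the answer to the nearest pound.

£65

electric oven: 3186 W × 2.08 h × 30 d = 198,806 Wh = 198.8 kWh
heat pump: 1930 W × 9.7 h × 30 d = 561,630 Wh = 561.6 kWh
dehumidifier: 305 W × 0.991 h × 30 d = 9,068 Wh = 9.068 kWh
ceiling fan: 49.5 W × 13 h × 30 d = 19,305 Wh = 19.3 kWh
Total energy = 198.8 + 561.6 + 9.068 + 19.3 = 788.8 kWh
Cost = 788.8 kWh × £0.0825 = £65.08 ≈ £65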